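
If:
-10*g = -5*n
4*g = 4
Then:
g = 1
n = 2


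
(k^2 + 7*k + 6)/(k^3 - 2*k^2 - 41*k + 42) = (k + 1)/(k^2 - 8*k + 7)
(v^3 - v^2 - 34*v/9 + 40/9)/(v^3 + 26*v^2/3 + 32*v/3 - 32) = (3*v^2 + v - 10)/(3*(v^2 + 10*v + 24))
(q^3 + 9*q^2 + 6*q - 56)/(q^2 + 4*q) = q + 5 - 14/q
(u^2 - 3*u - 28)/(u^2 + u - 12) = (u - 7)/(u - 3)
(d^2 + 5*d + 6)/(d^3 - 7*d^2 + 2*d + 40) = (d + 3)/(d^2 - 9*d + 20)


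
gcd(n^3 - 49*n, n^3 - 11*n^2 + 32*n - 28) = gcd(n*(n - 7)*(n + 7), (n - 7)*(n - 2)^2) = n - 7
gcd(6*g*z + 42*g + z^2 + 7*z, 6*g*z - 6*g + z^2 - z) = 6*g + z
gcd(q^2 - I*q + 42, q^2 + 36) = q + 6*I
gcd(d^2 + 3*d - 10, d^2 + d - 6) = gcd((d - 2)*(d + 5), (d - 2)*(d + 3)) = d - 2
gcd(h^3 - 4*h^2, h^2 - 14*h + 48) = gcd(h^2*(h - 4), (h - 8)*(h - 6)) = 1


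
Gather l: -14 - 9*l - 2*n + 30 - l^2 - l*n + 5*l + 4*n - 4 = -l^2 + l*(-n - 4) + 2*n + 12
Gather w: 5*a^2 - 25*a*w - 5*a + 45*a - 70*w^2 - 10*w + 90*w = 5*a^2 + 40*a - 70*w^2 + w*(80 - 25*a)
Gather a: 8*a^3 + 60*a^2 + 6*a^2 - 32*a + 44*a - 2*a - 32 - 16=8*a^3 + 66*a^2 + 10*a - 48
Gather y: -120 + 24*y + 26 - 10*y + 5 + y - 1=15*y - 90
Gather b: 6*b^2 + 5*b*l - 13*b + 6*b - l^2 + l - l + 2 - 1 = 6*b^2 + b*(5*l - 7) - l^2 + 1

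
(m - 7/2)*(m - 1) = m^2 - 9*m/2 + 7/2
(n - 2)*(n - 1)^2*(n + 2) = n^4 - 2*n^3 - 3*n^2 + 8*n - 4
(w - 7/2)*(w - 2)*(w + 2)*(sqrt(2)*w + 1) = sqrt(2)*w^4 - 7*sqrt(2)*w^3/2 + w^3 - 4*sqrt(2)*w^2 - 7*w^2/2 - 4*w + 14*sqrt(2)*w + 14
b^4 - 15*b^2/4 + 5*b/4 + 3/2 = (b - 3/2)*(b - 1)*(b + 1/2)*(b + 2)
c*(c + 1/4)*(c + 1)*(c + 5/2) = c^4 + 15*c^3/4 + 27*c^2/8 + 5*c/8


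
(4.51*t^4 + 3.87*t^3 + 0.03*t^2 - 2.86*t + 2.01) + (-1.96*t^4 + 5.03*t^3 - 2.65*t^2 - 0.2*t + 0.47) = 2.55*t^4 + 8.9*t^3 - 2.62*t^2 - 3.06*t + 2.48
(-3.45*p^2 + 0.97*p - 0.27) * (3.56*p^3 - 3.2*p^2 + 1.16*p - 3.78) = -12.282*p^5 + 14.4932*p^4 - 8.0672*p^3 + 15.0302*p^2 - 3.9798*p + 1.0206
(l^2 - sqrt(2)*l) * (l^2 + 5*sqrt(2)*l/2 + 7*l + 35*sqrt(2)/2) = l^4 + 3*sqrt(2)*l^3/2 + 7*l^3 - 5*l^2 + 21*sqrt(2)*l^2/2 - 35*l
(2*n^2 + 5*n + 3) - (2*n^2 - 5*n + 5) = 10*n - 2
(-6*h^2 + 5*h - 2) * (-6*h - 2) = 36*h^3 - 18*h^2 + 2*h + 4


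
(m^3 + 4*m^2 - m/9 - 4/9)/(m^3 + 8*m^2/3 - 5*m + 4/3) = (m + 1/3)/(m - 1)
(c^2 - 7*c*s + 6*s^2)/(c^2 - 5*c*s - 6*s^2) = (c - s)/(c + s)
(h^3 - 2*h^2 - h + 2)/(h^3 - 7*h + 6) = (h + 1)/(h + 3)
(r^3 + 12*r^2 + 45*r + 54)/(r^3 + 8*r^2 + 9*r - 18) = (r + 3)/(r - 1)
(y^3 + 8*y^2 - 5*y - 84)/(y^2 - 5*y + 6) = (y^2 + 11*y + 28)/(y - 2)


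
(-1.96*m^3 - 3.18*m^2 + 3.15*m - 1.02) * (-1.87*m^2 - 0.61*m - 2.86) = 3.6652*m^5 + 7.1422*m^4 + 1.6549*m^3 + 9.0807*m^2 - 8.3868*m + 2.9172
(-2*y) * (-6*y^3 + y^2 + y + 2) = 12*y^4 - 2*y^3 - 2*y^2 - 4*y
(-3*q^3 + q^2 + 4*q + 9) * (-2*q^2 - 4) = 6*q^5 - 2*q^4 + 4*q^3 - 22*q^2 - 16*q - 36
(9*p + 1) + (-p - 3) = 8*p - 2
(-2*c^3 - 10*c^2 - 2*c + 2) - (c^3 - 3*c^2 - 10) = -3*c^3 - 7*c^2 - 2*c + 12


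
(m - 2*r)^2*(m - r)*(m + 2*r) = m^4 - 3*m^3*r - 2*m^2*r^2 + 12*m*r^3 - 8*r^4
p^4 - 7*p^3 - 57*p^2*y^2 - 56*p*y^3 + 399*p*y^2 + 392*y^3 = (p - 7)*(p - 8*y)*(p + y)*(p + 7*y)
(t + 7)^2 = t^2 + 14*t + 49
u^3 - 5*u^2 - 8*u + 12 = (u - 6)*(u - 1)*(u + 2)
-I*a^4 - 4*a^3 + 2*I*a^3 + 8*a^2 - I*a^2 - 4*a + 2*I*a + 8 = (a - 2)*(a - 4*I)*(a - I)*(-I*a + 1)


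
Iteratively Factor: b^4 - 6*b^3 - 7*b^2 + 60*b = (b)*(b^3 - 6*b^2 - 7*b + 60) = b*(b - 5)*(b^2 - b - 12) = b*(b - 5)*(b - 4)*(b + 3)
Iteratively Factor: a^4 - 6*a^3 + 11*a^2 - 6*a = (a)*(a^3 - 6*a^2 + 11*a - 6) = a*(a - 3)*(a^2 - 3*a + 2) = a*(a - 3)*(a - 2)*(a - 1)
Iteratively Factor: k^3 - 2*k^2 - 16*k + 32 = (k - 4)*(k^2 + 2*k - 8) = (k - 4)*(k + 4)*(k - 2)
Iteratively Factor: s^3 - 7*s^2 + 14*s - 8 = (s - 4)*(s^2 - 3*s + 2) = (s - 4)*(s - 1)*(s - 2)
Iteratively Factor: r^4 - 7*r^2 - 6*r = (r)*(r^3 - 7*r - 6) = r*(r + 1)*(r^2 - r - 6) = r*(r + 1)*(r + 2)*(r - 3)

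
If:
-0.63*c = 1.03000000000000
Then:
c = -1.63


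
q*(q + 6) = q^2 + 6*q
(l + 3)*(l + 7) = l^2 + 10*l + 21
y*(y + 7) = y^2 + 7*y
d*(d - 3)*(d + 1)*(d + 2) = d^4 - 7*d^2 - 6*d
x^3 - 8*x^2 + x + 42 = (x - 7)*(x - 3)*(x + 2)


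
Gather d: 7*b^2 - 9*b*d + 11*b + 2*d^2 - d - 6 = 7*b^2 + 11*b + 2*d^2 + d*(-9*b - 1) - 6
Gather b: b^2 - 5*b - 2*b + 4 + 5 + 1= b^2 - 7*b + 10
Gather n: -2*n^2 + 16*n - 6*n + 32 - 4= -2*n^2 + 10*n + 28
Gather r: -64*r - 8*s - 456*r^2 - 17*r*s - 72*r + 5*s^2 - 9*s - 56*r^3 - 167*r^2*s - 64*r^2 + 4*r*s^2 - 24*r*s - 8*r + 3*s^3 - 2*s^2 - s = -56*r^3 + r^2*(-167*s - 520) + r*(4*s^2 - 41*s - 144) + 3*s^3 + 3*s^2 - 18*s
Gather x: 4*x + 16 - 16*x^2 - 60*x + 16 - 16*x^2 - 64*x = -32*x^2 - 120*x + 32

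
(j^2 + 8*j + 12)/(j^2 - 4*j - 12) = (j + 6)/(j - 6)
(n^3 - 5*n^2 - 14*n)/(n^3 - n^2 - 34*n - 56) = n/(n + 4)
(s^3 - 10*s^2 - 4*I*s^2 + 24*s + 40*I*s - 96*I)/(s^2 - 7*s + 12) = (s^2 + s*(-6 - 4*I) + 24*I)/(s - 3)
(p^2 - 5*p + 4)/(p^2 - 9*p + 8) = (p - 4)/(p - 8)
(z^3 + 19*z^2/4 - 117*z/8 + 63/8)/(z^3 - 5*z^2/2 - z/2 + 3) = (z^2 + 25*z/4 - 21/4)/(z^2 - z - 2)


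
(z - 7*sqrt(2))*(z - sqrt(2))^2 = z^3 - 9*sqrt(2)*z^2 + 30*z - 14*sqrt(2)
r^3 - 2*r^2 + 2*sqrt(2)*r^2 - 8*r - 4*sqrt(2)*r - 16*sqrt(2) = (r - 4)*(r + 2)*(r + 2*sqrt(2))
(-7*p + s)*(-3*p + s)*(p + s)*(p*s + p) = 21*p^4*s + 21*p^4 + 11*p^3*s^2 + 11*p^3*s - 9*p^2*s^3 - 9*p^2*s^2 + p*s^4 + p*s^3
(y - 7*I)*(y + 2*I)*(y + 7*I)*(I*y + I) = I*y^4 - 2*y^3 + I*y^3 - 2*y^2 + 49*I*y^2 - 98*y + 49*I*y - 98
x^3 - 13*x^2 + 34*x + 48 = (x - 8)*(x - 6)*(x + 1)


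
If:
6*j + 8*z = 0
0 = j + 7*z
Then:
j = 0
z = 0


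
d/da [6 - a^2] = -2*a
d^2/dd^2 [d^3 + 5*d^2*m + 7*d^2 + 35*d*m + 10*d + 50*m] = 6*d + 10*m + 14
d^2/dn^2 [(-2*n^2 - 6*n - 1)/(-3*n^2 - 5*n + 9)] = 2*(24*n^3 + 189*n^2 + 531*n + 484)/(27*n^6 + 135*n^5 - 18*n^4 - 685*n^3 + 54*n^2 + 1215*n - 729)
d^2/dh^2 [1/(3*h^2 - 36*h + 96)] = 2*(-h^2 + 12*h + 4*(h - 6)^2 - 32)/(3*(h^2 - 12*h + 32)^3)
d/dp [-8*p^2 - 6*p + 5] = -16*p - 6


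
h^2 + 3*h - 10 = (h - 2)*(h + 5)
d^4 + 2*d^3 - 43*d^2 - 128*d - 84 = (d - 7)*(d + 1)*(d + 2)*(d + 6)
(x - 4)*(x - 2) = x^2 - 6*x + 8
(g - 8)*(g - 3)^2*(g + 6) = g^4 - 8*g^3 - 27*g^2 + 270*g - 432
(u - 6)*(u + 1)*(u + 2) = u^3 - 3*u^2 - 16*u - 12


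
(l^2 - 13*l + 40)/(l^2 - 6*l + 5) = (l - 8)/(l - 1)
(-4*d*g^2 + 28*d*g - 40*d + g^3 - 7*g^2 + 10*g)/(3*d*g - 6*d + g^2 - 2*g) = (-4*d*g + 20*d + g^2 - 5*g)/(3*d + g)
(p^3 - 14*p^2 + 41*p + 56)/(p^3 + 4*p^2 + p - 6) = (p^3 - 14*p^2 + 41*p + 56)/(p^3 + 4*p^2 + p - 6)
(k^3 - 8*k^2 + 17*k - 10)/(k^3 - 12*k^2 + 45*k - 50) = (k - 1)/(k - 5)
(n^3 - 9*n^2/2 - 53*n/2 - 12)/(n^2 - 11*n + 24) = (2*n^2 + 7*n + 3)/(2*(n - 3))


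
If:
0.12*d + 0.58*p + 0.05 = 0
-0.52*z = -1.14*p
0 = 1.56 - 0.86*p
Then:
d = -9.18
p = 1.81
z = 3.98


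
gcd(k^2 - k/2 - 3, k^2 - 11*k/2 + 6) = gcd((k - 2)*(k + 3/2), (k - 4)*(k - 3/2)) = 1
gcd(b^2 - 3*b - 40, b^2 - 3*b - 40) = b^2 - 3*b - 40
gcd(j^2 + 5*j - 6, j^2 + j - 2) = j - 1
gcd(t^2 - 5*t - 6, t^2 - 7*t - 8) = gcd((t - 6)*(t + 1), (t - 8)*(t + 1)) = t + 1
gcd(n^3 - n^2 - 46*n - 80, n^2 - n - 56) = n - 8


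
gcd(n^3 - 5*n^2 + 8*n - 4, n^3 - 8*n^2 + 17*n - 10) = n^2 - 3*n + 2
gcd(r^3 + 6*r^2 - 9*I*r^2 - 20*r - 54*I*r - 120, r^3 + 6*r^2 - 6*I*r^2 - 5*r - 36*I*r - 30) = r^2 + r*(6 - 5*I) - 30*I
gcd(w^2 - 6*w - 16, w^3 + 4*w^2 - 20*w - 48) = w + 2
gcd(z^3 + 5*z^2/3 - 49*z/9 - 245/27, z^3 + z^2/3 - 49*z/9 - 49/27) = z^2 - 49/9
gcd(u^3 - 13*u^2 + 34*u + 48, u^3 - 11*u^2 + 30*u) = u - 6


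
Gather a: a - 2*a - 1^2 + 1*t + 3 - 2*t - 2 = -a - t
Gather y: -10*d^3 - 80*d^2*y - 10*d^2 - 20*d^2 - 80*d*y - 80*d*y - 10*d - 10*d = -10*d^3 - 30*d^2 - 20*d + y*(-80*d^2 - 160*d)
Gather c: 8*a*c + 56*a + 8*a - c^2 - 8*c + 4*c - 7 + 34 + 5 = 64*a - c^2 + c*(8*a - 4) + 32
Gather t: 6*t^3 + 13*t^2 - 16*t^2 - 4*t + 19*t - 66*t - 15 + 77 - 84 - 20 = 6*t^3 - 3*t^2 - 51*t - 42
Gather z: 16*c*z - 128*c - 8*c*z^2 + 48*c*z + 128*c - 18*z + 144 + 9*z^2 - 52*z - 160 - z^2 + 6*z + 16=z^2*(8 - 8*c) + z*(64*c - 64)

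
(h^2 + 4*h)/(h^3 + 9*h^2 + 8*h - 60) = h*(h + 4)/(h^3 + 9*h^2 + 8*h - 60)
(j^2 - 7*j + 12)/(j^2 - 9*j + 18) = (j - 4)/(j - 6)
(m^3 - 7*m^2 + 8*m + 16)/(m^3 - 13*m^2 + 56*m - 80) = (m + 1)/(m - 5)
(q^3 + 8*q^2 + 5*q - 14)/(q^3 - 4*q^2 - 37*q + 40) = (q^2 + 9*q + 14)/(q^2 - 3*q - 40)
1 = 1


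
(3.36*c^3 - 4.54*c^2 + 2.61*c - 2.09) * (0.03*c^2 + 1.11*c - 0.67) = 0.1008*c^5 + 3.5934*c^4 - 7.2123*c^3 + 5.8762*c^2 - 4.0686*c + 1.4003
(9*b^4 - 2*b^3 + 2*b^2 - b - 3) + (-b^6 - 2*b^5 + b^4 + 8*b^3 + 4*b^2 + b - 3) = -b^6 - 2*b^5 + 10*b^4 + 6*b^3 + 6*b^2 - 6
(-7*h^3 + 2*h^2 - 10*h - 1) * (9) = -63*h^3 + 18*h^2 - 90*h - 9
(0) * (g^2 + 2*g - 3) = 0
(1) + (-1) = 0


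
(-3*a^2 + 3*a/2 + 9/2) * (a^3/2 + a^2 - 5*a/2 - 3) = -3*a^5/2 - 9*a^4/4 + 45*a^3/4 + 39*a^2/4 - 63*a/4 - 27/2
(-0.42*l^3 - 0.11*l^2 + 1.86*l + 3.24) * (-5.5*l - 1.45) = 2.31*l^4 + 1.214*l^3 - 10.0705*l^2 - 20.517*l - 4.698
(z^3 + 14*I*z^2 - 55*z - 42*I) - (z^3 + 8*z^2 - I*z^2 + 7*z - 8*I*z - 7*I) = -8*z^2 + 15*I*z^2 - 62*z + 8*I*z - 35*I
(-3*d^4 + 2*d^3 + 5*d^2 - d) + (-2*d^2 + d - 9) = -3*d^4 + 2*d^3 + 3*d^2 - 9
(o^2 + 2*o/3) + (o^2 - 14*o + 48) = 2*o^2 - 40*o/3 + 48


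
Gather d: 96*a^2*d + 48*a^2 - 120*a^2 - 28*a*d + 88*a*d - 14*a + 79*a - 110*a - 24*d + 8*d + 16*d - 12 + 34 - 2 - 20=-72*a^2 - 45*a + d*(96*a^2 + 60*a)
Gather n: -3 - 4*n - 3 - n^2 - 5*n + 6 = -n^2 - 9*n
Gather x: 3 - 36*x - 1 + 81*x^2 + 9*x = 81*x^2 - 27*x + 2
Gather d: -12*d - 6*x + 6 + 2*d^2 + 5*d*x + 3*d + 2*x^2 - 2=2*d^2 + d*(5*x - 9) + 2*x^2 - 6*x + 4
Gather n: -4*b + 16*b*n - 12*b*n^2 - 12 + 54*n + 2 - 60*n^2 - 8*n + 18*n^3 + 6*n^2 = -4*b + 18*n^3 + n^2*(-12*b - 54) + n*(16*b + 46) - 10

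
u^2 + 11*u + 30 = (u + 5)*(u + 6)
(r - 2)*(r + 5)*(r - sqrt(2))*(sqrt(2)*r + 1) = sqrt(2)*r^4 - r^3 + 3*sqrt(2)*r^3 - 11*sqrt(2)*r^2 - 3*r^2 - 3*sqrt(2)*r + 10*r + 10*sqrt(2)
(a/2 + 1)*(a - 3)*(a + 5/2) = a^3/2 + 3*a^2/4 - 17*a/4 - 15/2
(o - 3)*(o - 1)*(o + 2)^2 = o^4 - 9*o^2 - 4*o + 12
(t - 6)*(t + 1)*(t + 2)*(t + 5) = t^4 + 2*t^3 - 31*t^2 - 92*t - 60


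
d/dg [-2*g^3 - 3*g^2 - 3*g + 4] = -6*g^2 - 6*g - 3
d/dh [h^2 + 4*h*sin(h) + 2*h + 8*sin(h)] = 4*h*cos(h) + 2*h + 4*sin(h) + 8*cos(h) + 2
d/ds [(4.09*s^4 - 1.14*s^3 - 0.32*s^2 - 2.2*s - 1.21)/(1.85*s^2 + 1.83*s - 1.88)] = (15.133*s^5 + 20.3451*s^4 - 34.9292*s^3 + 9.914*s^2 + 5.6802*s + 6.3503)/(3.4225*s^4 + 6.771*s^3 - 3.6071*s^2 - 6.8808*s + 3.5344)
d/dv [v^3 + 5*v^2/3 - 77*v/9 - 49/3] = 3*v^2 + 10*v/3 - 77/9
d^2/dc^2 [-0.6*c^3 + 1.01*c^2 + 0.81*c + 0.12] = 2.02 - 3.6*c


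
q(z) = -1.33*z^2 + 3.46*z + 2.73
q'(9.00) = -20.48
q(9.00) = -73.86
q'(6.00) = -12.50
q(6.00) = -24.39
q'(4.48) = -8.46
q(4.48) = -8.46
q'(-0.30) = 4.26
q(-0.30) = 1.57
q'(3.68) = -6.33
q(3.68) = -2.55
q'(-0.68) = 5.27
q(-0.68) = -0.24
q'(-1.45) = 7.32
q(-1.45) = -5.08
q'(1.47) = -0.45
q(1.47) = 4.94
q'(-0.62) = 5.11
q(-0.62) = 0.07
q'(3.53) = -5.93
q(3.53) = -1.63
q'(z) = 3.46 - 2.66*z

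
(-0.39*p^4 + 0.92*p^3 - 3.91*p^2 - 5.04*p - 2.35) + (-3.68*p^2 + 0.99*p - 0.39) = -0.39*p^4 + 0.92*p^3 - 7.59*p^2 - 4.05*p - 2.74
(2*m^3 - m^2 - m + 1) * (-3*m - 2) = -6*m^4 - m^3 + 5*m^2 - m - 2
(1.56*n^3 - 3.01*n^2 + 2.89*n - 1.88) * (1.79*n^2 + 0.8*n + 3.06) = 2.7924*n^5 - 4.1399*n^4 + 7.5387*n^3 - 10.2638*n^2 + 7.3394*n - 5.7528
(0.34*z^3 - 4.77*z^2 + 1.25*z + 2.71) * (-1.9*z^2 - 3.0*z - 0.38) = -0.646*z^5 + 8.043*z^4 + 11.8058*z^3 - 7.0864*z^2 - 8.605*z - 1.0298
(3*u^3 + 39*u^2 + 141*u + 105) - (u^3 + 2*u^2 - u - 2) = 2*u^3 + 37*u^2 + 142*u + 107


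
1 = 1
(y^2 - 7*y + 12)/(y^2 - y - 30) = (-y^2 + 7*y - 12)/(-y^2 + y + 30)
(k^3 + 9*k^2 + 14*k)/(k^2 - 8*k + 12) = k*(k^2 + 9*k + 14)/(k^2 - 8*k + 12)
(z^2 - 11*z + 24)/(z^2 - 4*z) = (z^2 - 11*z + 24)/(z*(z - 4))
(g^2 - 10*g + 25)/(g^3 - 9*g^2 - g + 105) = (g - 5)/(g^2 - 4*g - 21)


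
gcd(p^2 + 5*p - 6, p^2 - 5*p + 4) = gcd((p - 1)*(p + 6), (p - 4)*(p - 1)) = p - 1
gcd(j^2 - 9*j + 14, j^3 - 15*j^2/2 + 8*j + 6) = j - 2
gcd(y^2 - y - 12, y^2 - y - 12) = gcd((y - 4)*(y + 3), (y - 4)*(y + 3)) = y^2 - y - 12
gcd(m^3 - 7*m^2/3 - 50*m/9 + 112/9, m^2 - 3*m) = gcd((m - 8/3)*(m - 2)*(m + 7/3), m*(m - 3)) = 1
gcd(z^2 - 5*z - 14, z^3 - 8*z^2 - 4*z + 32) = z + 2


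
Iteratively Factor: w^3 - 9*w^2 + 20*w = (w)*(w^2 - 9*w + 20) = w*(w - 5)*(w - 4)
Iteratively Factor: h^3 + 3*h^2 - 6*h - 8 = (h + 1)*(h^2 + 2*h - 8) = (h - 2)*(h + 1)*(h + 4)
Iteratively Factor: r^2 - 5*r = (r)*(r - 5)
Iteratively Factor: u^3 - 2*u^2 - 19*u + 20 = (u - 1)*(u^2 - u - 20) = (u - 1)*(u + 4)*(u - 5)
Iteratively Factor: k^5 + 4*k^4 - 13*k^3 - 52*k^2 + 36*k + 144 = (k + 3)*(k^4 + k^3 - 16*k^2 - 4*k + 48) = (k - 2)*(k + 3)*(k^3 + 3*k^2 - 10*k - 24) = (k - 3)*(k - 2)*(k + 3)*(k^2 + 6*k + 8) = (k - 3)*(k - 2)*(k + 3)*(k + 4)*(k + 2)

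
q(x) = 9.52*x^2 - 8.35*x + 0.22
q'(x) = 19.04*x - 8.35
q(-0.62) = 9.06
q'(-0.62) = -20.15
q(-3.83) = 171.85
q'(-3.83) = -81.27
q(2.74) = 48.81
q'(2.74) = 43.82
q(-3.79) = 168.61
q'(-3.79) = -80.51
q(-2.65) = 89.20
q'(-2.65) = -58.81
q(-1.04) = 19.20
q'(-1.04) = -28.15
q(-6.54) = 462.01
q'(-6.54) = -132.87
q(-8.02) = 679.52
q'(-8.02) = -161.05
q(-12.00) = 1471.30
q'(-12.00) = -236.83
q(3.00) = 60.85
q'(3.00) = 48.77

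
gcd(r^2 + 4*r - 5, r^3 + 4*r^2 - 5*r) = r^2 + 4*r - 5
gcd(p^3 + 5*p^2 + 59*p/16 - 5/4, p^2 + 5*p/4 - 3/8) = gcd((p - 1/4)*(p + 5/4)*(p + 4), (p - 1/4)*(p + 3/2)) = p - 1/4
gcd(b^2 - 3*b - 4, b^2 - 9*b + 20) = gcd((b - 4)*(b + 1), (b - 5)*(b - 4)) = b - 4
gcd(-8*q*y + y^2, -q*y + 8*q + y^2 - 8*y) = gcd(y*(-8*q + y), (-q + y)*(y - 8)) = 1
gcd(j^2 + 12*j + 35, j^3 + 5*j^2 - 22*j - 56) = j + 7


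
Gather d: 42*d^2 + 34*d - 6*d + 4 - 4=42*d^2 + 28*d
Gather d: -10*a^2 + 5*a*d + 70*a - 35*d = -10*a^2 + 70*a + d*(5*a - 35)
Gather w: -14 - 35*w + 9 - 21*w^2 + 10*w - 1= -21*w^2 - 25*w - 6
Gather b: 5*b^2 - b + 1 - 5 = 5*b^2 - b - 4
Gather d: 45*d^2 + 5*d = 45*d^2 + 5*d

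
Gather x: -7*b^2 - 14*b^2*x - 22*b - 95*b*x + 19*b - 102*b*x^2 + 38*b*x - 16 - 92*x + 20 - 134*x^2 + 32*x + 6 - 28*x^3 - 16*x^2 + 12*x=-7*b^2 - 3*b - 28*x^3 + x^2*(-102*b - 150) + x*(-14*b^2 - 57*b - 48) + 10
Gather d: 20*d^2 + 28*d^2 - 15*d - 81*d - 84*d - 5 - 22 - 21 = 48*d^2 - 180*d - 48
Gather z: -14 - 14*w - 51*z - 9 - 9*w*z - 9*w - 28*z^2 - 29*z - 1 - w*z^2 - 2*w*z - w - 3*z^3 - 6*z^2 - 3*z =-24*w - 3*z^3 + z^2*(-w - 34) + z*(-11*w - 83) - 24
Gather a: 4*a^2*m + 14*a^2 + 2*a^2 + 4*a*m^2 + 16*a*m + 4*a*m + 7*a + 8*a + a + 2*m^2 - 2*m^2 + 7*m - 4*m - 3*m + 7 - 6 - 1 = a^2*(4*m + 16) + a*(4*m^2 + 20*m + 16)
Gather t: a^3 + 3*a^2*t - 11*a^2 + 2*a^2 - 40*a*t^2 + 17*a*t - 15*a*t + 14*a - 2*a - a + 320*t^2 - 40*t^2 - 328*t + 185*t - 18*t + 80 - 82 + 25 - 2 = a^3 - 9*a^2 + 11*a + t^2*(280 - 40*a) + t*(3*a^2 + 2*a - 161) + 21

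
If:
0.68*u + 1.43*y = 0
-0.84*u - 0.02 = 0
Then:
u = -0.02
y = 0.01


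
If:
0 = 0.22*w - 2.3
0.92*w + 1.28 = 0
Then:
No Solution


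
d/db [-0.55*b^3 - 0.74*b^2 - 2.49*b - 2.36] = -1.65*b^2 - 1.48*b - 2.49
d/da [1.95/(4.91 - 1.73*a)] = 3.3735/(1.73*a - 4.91)^2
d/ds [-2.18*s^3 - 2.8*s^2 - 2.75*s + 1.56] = -6.54*s^2 - 5.6*s - 2.75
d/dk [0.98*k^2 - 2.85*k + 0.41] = 1.96*k - 2.85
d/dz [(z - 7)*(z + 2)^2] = 3*(z - 4)*(z + 2)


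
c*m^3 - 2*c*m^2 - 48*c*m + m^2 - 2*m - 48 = (m - 8)*(m + 6)*(c*m + 1)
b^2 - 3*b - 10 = (b - 5)*(b + 2)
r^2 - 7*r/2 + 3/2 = (r - 3)*(r - 1/2)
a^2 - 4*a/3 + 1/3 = (a - 1)*(a - 1/3)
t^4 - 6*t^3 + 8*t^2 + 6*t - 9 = (t - 3)^2*(t - 1)*(t + 1)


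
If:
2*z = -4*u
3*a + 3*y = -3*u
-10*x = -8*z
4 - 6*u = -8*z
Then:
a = -y - 2/11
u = 2/11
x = -16/55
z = -4/11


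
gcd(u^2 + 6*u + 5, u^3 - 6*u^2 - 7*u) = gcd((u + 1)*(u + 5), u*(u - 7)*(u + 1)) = u + 1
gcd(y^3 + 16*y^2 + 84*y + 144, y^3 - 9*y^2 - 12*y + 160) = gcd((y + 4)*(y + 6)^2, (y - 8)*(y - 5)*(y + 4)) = y + 4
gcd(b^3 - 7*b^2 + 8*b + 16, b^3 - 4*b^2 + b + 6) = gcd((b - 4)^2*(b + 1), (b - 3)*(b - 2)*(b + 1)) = b + 1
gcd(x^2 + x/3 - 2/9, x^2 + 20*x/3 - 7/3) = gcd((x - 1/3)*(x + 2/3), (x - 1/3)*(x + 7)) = x - 1/3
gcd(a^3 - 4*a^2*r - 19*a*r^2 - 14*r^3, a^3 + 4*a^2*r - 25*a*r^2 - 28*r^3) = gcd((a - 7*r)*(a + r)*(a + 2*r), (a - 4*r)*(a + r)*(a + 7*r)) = a + r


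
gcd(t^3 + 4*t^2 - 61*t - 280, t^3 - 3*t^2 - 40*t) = t^2 - 3*t - 40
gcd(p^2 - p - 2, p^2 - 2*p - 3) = p + 1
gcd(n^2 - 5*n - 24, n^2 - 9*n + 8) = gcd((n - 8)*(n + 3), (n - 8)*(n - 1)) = n - 8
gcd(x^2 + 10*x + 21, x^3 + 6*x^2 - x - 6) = 1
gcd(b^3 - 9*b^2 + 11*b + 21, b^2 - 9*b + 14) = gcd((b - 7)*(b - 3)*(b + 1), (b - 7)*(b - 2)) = b - 7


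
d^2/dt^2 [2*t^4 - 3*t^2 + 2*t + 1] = 24*t^2 - 6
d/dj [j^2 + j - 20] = 2*j + 1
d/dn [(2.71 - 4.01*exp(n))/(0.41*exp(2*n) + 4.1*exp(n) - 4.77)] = (1.6441*exp(2*n) - 2.2222*exp(n) + 8.0167)*exp(n)/(0.1681*exp(4*n) + 3.362*exp(3*n) + 12.8986*exp(2*n) - 39.114*exp(n) + 22.7529)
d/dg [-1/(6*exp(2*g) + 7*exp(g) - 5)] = (12*exp(g) + 7)*exp(g)/(6*exp(2*g) + 7*exp(g) - 5)^2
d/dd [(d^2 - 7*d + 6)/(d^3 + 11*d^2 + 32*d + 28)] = (-d^3 + 16*d^2 + 59*d - 194)/(d^5 + 20*d^4 + 145*d^3 + 470*d^2 + 700*d + 392)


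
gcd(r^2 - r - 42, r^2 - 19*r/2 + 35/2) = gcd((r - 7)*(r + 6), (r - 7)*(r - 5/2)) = r - 7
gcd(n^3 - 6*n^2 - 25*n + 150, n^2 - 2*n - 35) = n + 5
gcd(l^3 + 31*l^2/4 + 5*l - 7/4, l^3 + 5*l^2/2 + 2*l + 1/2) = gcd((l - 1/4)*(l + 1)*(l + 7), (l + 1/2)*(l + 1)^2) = l + 1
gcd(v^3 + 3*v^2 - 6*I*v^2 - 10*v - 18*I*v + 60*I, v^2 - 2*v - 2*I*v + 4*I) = v - 2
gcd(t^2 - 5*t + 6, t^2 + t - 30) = 1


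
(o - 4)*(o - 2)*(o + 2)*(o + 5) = o^4 + o^3 - 24*o^2 - 4*o + 80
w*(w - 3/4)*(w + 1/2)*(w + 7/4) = w^4 + 3*w^3/2 - 13*w^2/16 - 21*w/32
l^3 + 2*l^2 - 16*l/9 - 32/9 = (l - 4/3)*(l + 4/3)*(l + 2)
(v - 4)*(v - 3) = v^2 - 7*v + 12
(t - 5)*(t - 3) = t^2 - 8*t + 15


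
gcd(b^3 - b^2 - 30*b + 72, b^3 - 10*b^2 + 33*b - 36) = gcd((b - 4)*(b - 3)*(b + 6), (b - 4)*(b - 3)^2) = b^2 - 7*b + 12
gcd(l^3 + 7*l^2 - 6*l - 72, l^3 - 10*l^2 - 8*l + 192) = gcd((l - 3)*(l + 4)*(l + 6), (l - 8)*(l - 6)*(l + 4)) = l + 4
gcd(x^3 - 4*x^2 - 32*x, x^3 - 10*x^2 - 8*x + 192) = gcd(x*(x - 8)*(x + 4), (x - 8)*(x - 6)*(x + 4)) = x^2 - 4*x - 32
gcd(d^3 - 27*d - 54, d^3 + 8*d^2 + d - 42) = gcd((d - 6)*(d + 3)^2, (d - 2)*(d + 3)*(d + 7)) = d + 3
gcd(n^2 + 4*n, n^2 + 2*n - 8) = n + 4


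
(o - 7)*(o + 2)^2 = o^3 - 3*o^2 - 24*o - 28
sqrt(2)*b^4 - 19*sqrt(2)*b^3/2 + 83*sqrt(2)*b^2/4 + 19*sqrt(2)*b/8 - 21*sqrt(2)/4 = (b - 6)*(b - 7/2)*(b - 1/2)*(sqrt(2)*b + sqrt(2)/2)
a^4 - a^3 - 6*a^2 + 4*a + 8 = (a - 2)^2*(a + 1)*(a + 2)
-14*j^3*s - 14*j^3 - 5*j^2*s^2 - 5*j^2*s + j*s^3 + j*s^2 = (-7*j + s)*(2*j + s)*(j*s + j)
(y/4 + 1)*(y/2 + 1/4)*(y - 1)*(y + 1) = y^4/8 + 9*y^3/16 + y^2/8 - 9*y/16 - 1/4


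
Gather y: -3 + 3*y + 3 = 3*y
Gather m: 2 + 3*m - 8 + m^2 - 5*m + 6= m^2 - 2*m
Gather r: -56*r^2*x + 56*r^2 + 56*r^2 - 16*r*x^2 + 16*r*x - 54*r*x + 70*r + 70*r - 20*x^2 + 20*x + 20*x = r^2*(112 - 56*x) + r*(-16*x^2 - 38*x + 140) - 20*x^2 + 40*x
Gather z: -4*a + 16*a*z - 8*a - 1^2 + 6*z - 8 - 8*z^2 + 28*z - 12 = -12*a - 8*z^2 + z*(16*a + 34) - 21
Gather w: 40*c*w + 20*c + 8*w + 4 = 20*c + w*(40*c + 8) + 4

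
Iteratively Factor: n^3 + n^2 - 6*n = (n)*(n^2 + n - 6) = n*(n + 3)*(n - 2)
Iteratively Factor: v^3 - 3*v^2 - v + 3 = (v - 1)*(v^2 - 2*v - 3) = (v - 1)*(v + 1)*(v - 3)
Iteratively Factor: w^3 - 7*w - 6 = (w - 3)*(w^2 + 3*w + 2) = (w - 3)*(w + 2)*(w + 1)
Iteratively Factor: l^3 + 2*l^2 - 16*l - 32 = (l - 4)*(l^2 + 6*l + 8) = (l - 4)*(l + 2)*(l + 4)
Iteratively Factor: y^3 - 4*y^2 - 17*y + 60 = (y + 4)*(y^2 - 8*y + 15) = (y - 5)*(y + 4)*(y - 3)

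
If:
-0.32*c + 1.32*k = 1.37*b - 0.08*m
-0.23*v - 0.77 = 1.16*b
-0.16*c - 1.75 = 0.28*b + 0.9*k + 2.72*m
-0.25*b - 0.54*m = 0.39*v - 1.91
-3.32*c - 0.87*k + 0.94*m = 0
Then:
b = -1.84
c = 0.50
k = -1.79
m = 0.11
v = 5.92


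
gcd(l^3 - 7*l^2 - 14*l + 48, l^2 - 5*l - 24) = l^2 - 5*l - 24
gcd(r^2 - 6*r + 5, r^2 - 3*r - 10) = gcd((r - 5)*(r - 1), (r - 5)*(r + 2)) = r - 5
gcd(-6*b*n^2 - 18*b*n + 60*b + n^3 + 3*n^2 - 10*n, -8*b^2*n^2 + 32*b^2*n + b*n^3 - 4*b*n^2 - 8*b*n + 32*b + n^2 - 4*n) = 1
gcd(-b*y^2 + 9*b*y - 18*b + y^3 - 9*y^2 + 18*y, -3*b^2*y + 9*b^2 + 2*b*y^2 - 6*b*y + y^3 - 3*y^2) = -b*y + 3*b + y^2 - 3*y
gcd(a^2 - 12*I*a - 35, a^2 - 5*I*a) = a - 5*I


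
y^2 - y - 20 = (y - 5)*(y + 4)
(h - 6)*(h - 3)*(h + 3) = h^3 - 6*h^2 - 9*h + 54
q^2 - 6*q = q*(q - 6)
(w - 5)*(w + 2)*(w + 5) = w^3 + 2*w^2 - 25*w - 50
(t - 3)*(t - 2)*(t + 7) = t^3 + 2*t^2 - 29*t + 42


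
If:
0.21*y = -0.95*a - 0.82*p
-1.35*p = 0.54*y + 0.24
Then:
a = 0.124210526315789*y + 0.153450292397661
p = -0.4*y - 0.177777777777778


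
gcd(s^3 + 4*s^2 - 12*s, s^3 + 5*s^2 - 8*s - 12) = s^2 + 4*s - 12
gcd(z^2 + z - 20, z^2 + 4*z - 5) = z + 5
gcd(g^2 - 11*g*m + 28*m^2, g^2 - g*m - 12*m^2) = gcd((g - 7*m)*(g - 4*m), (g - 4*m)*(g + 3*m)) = g - 4*m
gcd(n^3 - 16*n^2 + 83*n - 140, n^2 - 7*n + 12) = n - 4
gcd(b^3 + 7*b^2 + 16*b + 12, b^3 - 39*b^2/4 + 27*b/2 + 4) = 1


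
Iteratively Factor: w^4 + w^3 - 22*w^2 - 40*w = (w + 4)*(w^3 - 3*w^2 - 10*w) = (w + 2)*(w + 4)*(w^2 - 5*w) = (w - 5)*(w + 2)*(w + 4)*(w)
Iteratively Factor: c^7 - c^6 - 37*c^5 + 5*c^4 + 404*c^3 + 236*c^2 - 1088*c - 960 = (c + 1)*(c^6 - 2*c^5 - 35*c^4 + 40*c^3 + 364*c^2 - 128*c - 960) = (c + 1)*(c + 4)*(c^5 - 6*c^4 - 11*c^3 + 84*c^2 + 28*c - 240) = (c + 1)*(c + 2)*(c + 4)*(c^4 - 8*c^3 + 5*c^2 + 74*c - 120) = (c - 5)*(c + 1)*(c + 2)*(c + 4)*(c^3 - 3*c^2 - 10*c + 24) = (c - 5)*(c + 1)*(c + 2)*(c + 3)*(c + 4)*(c^2 - 6*c + 8) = (c - 5)*(c - 4)*(c + 1)*(c + 2)*(c + 3)*(c + 4)*(c - 2)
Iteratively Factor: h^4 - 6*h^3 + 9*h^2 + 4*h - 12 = (h - 2)*(h^3 - 4*h^2 + h + 6) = (h - 3)*(h - 2)*(h^2 - h - 2) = (h - 3)*(h - 2)^2*(h + 1)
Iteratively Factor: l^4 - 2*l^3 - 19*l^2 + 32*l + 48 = (l - 3)*(l^3 + l^2 - 16*l - 16) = (l - 3)*(l + 1)*(l^2 - 16) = (l - 4)*(l - 3)*(l + 1)*(l + 4)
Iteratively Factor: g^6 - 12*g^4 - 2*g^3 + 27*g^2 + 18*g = (g)*(g^5 - 12*g^3 - 2*g^2 + 27*g + 18) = g*(g - 2)*(g^4 + 2*g^3 - 8*g^2 - 18*g - 9) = g*(g - 2)*(g + 3)*(g^3 - g^2 - 5*g - 3) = g*(g - 3)*(g - 2)*(g + 3)*(g^2 + 2*g + 1) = g*(g - 3)*(g - 2)*(g + 1)*(g + 3)*(g + 1)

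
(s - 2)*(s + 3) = s^2 + s - 6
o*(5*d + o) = 5*d*o + o^2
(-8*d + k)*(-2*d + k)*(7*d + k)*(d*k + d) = 112*d^4*k + 112*d^4 - 54*d^3*k^2 - 54*d^3*k - 3*d^2*k^3 - 3*d^2*k^2 + d*k^4 + d*k^3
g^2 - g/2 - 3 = (g - 2)*(g + 3/2)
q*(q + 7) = q^2 + 7*q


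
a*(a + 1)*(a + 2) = a^3 + 3*a^2 + 2*a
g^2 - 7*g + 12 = (g - 4)*(g - 3)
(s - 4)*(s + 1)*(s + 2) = s^3 - s^2 - 10*s - 8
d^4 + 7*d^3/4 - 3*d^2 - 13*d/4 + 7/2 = (d - 1)^2*(d + 7/4)*(d + 2)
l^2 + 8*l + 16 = (l + 4)^2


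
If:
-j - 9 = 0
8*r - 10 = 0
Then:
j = -9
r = 5/4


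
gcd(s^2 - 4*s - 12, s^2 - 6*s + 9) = 1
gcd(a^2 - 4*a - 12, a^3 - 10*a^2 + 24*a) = a - 6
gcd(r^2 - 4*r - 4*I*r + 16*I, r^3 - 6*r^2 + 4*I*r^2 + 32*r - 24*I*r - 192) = r - 4*I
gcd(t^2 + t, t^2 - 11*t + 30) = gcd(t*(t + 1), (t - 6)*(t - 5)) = 1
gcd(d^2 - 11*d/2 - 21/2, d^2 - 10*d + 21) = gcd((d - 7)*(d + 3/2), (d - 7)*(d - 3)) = d - 7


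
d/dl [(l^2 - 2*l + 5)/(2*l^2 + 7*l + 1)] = (11*l^2 - 18*l - 37)/(4*l^4 + 28*l^3 + 53*l^2 + 14*l + 1)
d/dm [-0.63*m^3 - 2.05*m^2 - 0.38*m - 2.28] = -1.89*m^2 - 4.1*m - 0.38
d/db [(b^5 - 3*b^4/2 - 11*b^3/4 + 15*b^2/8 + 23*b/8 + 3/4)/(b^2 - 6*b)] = (24*b^6 - 216*b^5 + 194*b^4 + 264*b^3 - 113*b^2 - 12*b + 36)/(8*b^2*(b^2 - 12*b + 36))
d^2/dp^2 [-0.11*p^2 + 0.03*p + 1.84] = -0.220000000000000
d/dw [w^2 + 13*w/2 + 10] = 2*w + 13/2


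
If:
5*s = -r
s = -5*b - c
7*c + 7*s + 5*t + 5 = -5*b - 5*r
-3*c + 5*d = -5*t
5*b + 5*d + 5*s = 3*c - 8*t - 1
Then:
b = 4*t + 2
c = -77*t/5 - 39/5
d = -256*t/25 - 117/25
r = 23*t + 11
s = -23*t/5 - 11/5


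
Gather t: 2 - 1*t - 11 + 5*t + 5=4*t - 4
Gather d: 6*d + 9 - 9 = 6*d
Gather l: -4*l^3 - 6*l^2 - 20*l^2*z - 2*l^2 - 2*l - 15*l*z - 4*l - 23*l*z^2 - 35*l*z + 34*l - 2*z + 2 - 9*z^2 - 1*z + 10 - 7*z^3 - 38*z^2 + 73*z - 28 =-4*l^3 + l^2*(-20*z - 8) + l*(-23*z^2 - 50*z + 28) - 7*z^3 - 47*z^2 + 70*z - 16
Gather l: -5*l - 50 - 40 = -5*l - 90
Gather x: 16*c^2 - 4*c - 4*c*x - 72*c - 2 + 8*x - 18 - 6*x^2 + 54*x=16*c^2 - 76*c - 6*x^2 + x*(62 - 4*c) - 20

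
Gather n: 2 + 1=3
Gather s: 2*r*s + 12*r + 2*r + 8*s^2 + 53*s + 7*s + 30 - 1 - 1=14*r + 8*s^2 + s*(2*r + 60) + 28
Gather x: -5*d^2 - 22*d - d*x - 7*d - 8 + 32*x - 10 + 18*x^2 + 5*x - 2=-5*d^2 - 29*d + 18*x^2 + x*(37 - d) - 20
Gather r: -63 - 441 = -504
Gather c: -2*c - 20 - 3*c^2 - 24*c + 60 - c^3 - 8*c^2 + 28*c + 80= -c^3 - 11*c^2 + 2*c + 120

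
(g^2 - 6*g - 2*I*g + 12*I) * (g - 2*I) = g^3 - 6*g^2 - 4*I*g^2 - 4*g + 24*I*g + 24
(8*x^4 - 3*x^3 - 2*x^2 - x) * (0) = 0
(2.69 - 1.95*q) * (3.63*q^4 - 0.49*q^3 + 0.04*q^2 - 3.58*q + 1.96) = -7.0785*q^5 + 10.7202*q^4 - 1.3961*q^3 + 7.0886*q^2 - 13.4522*q + 5.2724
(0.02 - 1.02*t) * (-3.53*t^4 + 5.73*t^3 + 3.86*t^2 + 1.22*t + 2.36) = 3.6006*t^5 - 5.9152*t^4 - 3.8226*t^3 - 1.1672*t^2 - 2.3828*t + 0.0472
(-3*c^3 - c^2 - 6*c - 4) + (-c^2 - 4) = -3*c^3 - 2*c^2 - 6*c - 8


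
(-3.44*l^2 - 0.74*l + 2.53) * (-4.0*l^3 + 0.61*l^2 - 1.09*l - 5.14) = 13.76*l^5 + 0.8616*l^4 - 6.8218*l^3 + 20.0315*l^2 + 1.0459*l - 13.0042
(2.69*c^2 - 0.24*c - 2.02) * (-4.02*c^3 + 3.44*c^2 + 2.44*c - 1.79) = -10.8138*c^5 + 10.2184*c^4 + 13.8584*c^3 - 12.3495*c^2 - 4.4992*c + 3.6158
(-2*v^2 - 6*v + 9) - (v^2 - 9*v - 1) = -3*v^2 + 3*v + 10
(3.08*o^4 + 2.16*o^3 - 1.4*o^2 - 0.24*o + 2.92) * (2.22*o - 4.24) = 6.8376*o^5 - 8.264*o^4 - 12.2664*o^3 + 5.4032*o^2 + 7.5*o - 12.3808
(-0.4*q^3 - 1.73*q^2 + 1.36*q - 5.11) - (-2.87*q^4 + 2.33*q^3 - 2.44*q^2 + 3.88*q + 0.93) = 2.87*q^4 - 2.73*q^3 + 0.71*q^2 - 2.52*q - 6.04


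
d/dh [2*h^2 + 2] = 4*h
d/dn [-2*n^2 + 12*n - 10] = 12 - 4*n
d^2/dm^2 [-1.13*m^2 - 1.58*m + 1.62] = -2.26000000000000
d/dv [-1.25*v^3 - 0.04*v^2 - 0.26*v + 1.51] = -3.75*v^2 - 0.08*v - 0.26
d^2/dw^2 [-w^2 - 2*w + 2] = -2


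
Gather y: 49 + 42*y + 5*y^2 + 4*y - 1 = 5*y^2 + 46*y + 48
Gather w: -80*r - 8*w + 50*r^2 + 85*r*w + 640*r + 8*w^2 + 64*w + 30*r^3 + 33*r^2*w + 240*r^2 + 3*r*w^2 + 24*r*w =30*r^3 + 290*r^2 + 560*r + w^2*(3*r + 8) + w*(33*r^2 + 109*r + 56)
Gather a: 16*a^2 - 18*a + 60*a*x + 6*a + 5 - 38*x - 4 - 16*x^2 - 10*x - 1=16*a^2 + a*(60*x - 12) - 16*x^2 - 48*x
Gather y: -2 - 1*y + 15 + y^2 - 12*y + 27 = y^2 - 13*y + 40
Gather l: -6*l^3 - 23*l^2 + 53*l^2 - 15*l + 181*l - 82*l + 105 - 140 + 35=-6*l^3 + 30*l^2 + 84*l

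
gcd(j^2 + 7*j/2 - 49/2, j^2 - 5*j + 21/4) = j - 7/2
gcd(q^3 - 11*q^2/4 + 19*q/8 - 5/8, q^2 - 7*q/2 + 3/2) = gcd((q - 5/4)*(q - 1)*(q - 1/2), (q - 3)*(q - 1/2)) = q - 1/2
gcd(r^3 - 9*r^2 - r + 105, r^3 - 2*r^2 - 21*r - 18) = r + 3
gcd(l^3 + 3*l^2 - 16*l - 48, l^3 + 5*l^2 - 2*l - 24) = l^2 + 7*l + 12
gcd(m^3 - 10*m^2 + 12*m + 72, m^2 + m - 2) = m + 2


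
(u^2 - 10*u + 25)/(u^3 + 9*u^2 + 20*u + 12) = (u^2 - 10*u + 25)/(u^3 + 9*u^2 + 20*u + 12)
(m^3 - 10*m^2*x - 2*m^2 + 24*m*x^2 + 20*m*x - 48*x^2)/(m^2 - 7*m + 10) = (m^2 - 10*m*x + 24*x^2)/(m - 5)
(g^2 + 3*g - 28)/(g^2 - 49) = (g - 4)/(g - 7)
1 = 1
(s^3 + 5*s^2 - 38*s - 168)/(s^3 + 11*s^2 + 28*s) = (s - 6)/s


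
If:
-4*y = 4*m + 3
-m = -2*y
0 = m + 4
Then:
No Solution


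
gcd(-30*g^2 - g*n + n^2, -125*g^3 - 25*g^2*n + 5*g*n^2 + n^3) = 5*g + n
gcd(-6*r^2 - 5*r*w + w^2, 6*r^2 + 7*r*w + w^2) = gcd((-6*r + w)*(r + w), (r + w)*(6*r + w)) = r + w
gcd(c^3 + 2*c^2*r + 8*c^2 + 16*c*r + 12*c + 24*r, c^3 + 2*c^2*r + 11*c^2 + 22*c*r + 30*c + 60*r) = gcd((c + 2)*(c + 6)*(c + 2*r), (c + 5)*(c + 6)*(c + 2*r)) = c^2 + 2*c*r + 6*c + 12*r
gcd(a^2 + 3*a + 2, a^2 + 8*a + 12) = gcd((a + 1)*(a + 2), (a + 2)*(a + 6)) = a + 2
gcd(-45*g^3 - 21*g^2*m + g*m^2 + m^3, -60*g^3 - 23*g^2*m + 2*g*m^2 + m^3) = 15*g^2 + 2*g*m - m^2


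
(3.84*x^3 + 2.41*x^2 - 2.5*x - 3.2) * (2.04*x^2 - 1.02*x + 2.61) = 7.8336*x^5 + 0.9996*x^4 + 2.4642*x^3 + 2.3121*x^2 - 3.261*x - 8.352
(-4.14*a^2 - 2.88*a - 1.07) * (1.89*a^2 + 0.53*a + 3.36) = -7.8246*a^4 - 7.6374*a^3 - 17.4591*a^2 - 10.2439*a - 3.5952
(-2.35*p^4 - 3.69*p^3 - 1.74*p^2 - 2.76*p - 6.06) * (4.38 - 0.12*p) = 0.282*p^5 - 9.8502*p^4 - 15.9534*p^3 - 7.29*p^2 - 11.3616*p - 26.5428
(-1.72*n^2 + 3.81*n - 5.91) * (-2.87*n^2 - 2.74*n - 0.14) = 4.9364*n^4 - 6.2219*n^3 + 6.7631*n^2 + 15.66*n + 0.8274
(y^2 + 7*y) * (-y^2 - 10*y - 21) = -y^4 - 17*y^3 - 91*y^2 - 147*y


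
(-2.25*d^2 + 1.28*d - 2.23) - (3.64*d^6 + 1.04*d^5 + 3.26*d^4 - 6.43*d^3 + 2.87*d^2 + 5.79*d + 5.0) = -3.64*d^6 - 1.04*d^5 - 3.26*d^4 + 6.43*d^3 - 5.12*d^2 - 4.51*d - 7.23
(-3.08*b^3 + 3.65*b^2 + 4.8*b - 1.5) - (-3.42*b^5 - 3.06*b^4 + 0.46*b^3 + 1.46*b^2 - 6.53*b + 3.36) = 3.42*b^5 + 3.06*b^4 - 3.54*b^3 + 2.19*b^2 + 11.33*b - 4.86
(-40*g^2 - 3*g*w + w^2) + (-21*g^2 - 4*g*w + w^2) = -61*g^2 - 7*g*w + 2*w^2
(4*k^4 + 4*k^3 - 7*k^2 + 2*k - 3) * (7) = 28*k^4 + 28*k^3 - 49*k^2 + 14*k - 21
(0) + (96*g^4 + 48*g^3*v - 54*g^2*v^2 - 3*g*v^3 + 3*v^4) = 96*g^4 + 48*g^3*v - 54*g^2*v^2 - 3*g*v^3 + 3*v^4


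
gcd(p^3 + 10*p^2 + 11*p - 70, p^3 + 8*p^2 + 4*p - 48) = p - 2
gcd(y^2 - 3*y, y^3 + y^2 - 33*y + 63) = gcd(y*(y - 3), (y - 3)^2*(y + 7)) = y - 3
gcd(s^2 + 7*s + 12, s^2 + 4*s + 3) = s + 3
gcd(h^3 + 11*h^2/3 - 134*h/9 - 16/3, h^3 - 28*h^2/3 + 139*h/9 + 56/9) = h^2 - 7*h/3 - 8/9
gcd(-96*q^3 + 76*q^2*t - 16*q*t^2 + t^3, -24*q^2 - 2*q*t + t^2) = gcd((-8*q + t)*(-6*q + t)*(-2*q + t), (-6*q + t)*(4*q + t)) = 6*q - t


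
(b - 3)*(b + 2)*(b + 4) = b^3 + 3*b^2 - 10*b - 24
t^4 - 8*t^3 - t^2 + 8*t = t*(t - 8)*(t - 1)*(t + 1)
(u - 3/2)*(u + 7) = u^2 + 11*u/2 - 21/2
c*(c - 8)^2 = c^3 - 16*c^2 + 64*c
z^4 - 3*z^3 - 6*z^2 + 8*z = z*(z - 4)*(z - 1)*(z + 2)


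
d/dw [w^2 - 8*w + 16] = 2*w - 8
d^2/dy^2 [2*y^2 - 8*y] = 4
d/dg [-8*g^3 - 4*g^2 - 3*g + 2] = -24*g^2 - 8*g - 3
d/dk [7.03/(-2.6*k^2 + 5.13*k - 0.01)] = (36.556*k - 36.0639)/(2.6*k^2 - 5.13*k + 0.01)^2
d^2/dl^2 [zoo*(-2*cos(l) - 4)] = zoo*cos(l)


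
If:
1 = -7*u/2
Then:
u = -2/7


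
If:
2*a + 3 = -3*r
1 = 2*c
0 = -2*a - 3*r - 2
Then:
No Solution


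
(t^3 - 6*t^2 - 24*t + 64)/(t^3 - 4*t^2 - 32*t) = (t - 2)/t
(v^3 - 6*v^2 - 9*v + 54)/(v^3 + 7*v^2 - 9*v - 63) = (v - 6)/(v + 7)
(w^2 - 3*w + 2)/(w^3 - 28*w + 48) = (w - 1)/(w^2 + 2*w - 24)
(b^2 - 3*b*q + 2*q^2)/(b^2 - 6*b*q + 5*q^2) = (-b + 2*q)/(-b + 5*q)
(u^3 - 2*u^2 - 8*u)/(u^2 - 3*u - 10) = u*(u - 4)/(u - 5)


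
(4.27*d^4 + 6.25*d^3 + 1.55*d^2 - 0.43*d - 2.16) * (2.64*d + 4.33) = 11.2728*d^5 + 34.9891*d^4 + 31.1545*d^3 + 5.5763*d^2 - 7.5643*d - 9.3528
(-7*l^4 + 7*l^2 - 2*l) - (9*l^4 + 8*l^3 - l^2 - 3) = -16*l^4 - 8*l^3 + 8*l^2 - 2*l + 3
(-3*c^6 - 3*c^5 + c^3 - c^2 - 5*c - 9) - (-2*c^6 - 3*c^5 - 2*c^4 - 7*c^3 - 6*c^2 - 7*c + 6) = -c^6 + 2*c^4 + 8*c^3 + 5*c^2 + 2*c - 15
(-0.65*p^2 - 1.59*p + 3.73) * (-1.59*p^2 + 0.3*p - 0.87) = 1.0335*p^4 + 2.3331*p^3 - 5.8422*p^2 + 2.5023*p - 3.2451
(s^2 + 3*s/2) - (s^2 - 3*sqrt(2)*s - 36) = 3*s/2 + 3*sqrt(2)*s + 36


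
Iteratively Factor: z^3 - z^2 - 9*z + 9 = (z - 1)*(z^2 - 9) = (z - 1)*(z + 3)*(z - 3)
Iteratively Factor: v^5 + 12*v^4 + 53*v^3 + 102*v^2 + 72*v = (v + 3)*(v^4 + 9*v^3 + 26*v^2 + 24*v) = (v + 2)*(v + 3)*(v^3 + 7*v^2 + 12*v) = (v + 2)*(v + 3)^2*(v^2 + 4*v) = v*(v + 2)*(v + 3)^2*(v + 4)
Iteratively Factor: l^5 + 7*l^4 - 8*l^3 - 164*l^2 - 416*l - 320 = (l + 4)*(l^4 + 3*l^3 - 20*l^2 - 84*l - 80) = (l - 5)*(l + 4)*(l^3 + 8*l^2 + 20*l + 16) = (l - 5)*(l + 4)^2*(l^2 + 4*l + 4) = (l - 5)*(l + 2)*(l + 4)^2*(l + 2)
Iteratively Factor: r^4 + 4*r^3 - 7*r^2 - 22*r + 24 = (r - 1)*(r^3 + 5*r^2 - 2*r - 24) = (r - 1)*(r + 3)*(r^2 + 2*r - 8) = (r - 2)*(r - 1)*(r + 3)*(r + 4)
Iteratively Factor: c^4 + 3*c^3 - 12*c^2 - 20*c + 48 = (c - 2)*(c^3 + 5*c^2 - 2*c - 24) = (c - 2)^2*(c^2 + 7*c + 12) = (c - 2)^2*(c + 3)*(c + 4)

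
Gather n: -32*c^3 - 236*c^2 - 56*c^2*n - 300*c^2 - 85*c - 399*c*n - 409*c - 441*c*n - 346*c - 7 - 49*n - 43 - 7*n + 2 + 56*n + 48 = -32*c^3 - 536*c^2 - 840*c + n*(-56*c^2 - 840*c)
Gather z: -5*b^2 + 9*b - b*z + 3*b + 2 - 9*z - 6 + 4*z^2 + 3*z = -5*b^2 + 12*b + 4*z^2 + z*(-b - 6) - 4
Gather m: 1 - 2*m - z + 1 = -2*m - z + 2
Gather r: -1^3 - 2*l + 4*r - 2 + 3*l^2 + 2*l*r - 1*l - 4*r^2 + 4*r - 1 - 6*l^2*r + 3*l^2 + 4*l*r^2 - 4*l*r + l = 6*l^2 - 2*l + r^2*(4*l - 4) + r*(-6*l^2 - 2*l + 8) - 4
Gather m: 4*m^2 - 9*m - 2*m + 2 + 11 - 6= 4*m^2 - 11*m + 7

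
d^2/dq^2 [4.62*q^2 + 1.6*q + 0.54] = 9.24000000000000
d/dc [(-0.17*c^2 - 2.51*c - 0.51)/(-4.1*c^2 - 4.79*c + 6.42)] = (-9.4767*c^2 - 6.3648*c - 18.5571)/(16.81*c^4 + 39.278*c^3 - 29.6999*c^2 - 61.5036*c + 41.2164)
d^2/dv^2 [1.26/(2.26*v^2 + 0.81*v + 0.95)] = (-12.871152*v^2 - 4.613112*v + 1.26*(4.52*v + 0.81)*(9.04*v + 1.62) - 5.41044)/(2.26*v^2 + 0.81*v + 0.95)^3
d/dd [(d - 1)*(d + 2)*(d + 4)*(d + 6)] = 4*d^3 + 33*d^2 + 64*d + 4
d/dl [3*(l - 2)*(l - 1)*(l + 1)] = 9*l^2 - 12*l - 3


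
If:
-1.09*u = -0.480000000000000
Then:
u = 0.44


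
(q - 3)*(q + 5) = q^2 + 2*q - 15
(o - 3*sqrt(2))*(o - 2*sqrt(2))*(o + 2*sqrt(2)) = o^3 - 3*sqrt(2)*o^2 - 8*o + 24*sqrt(2)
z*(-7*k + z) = -7*k*z + z^2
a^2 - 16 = (a - 4)*(a + 4)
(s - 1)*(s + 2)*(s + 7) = s^3 + 8*s^2 + 5*s - 14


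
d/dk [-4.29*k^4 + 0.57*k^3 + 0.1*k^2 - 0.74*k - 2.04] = -17.16*k^3 + 1.71*k^2 + 0.2*k - 0.74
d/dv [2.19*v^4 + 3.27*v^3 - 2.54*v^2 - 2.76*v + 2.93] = 8.76*v^3 + 9.81*v^2 - 5.08*v - 2.76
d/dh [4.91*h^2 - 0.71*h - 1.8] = 9.82*h - 0.71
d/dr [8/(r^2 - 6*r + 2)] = 16*(3 - r)/(r^2 - 6*r + 2)^2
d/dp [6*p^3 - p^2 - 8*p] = 18*p^2 - 2*p - 8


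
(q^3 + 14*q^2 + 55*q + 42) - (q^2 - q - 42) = q^3 + 13*q^2 + 56*q + 84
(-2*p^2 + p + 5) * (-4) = 8*p^2 - 4*p - 20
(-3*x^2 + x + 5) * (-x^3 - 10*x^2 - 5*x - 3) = 3*x^5 + 29*x^4 - 46*x^2 - 28*x - 15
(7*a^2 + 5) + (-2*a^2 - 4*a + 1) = 5*a^2 - 4*a + 6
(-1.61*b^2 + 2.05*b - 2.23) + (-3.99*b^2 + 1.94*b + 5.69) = -5.6*b^2 + 3.99*b + 3.46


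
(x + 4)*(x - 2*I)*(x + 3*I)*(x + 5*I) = x^4 + 4*x^3 + 6*I*x^3 + x^2 + 24*I*x^2 + 4*x + 30*I*x + 120*I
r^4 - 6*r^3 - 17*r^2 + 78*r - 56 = (r - 7)*(r - 2)*(r - 1)*(r + 4)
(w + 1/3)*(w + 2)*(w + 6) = w^3 + 25*w^2/3 + 44*w/3 + 4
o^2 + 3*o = o*(o + 3)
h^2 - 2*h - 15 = (h - 5)*(h + 3)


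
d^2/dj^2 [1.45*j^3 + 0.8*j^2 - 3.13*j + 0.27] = 8.7*j + 1.6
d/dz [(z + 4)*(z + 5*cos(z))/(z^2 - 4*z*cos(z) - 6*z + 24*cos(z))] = (-9*z^3*sin(z) + 18*z^2*sin(z) - 9*z^2*cos(z) - 10*z^2 + 216*z*sin(z) + 8*z*cos(z) + 200*cos(z)^2 + 216*cos(z))/((z - 6)^2*(z - 4*cos(z))^2)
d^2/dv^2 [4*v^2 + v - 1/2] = 8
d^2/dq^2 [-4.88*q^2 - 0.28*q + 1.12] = -9.76000000000000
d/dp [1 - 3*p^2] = -6*p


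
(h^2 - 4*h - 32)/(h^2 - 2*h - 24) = (h - 8)/(h - 6)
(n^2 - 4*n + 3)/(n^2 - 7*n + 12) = (n - 1)/(n - 4)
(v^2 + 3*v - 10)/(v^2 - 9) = (v^2 + 3*v - 10)/(v^2 - 9)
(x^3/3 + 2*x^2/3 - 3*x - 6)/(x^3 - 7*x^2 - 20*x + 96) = (x^2 + 5*x + 6)/(3*(x^2 - 4*x - 32))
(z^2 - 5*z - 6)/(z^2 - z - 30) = (z + 1)/(z + 5)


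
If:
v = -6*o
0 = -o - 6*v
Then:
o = 0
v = 0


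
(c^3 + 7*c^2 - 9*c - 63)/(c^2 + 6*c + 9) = (c^2 + 4*c - 21)/(c + 3)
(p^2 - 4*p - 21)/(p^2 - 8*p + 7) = (p + 3)/(p - 1)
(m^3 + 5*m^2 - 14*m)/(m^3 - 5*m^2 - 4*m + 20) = m*(m + 7)/(m^2 - 3*m - 10)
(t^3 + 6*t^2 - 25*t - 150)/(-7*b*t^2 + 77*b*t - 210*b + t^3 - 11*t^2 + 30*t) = (t^2 + 11*t + 30)/(-7*b*t + 42*b + t^2 - 6*t)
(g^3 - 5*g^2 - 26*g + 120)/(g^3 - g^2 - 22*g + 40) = (g - 6)/(g - 2)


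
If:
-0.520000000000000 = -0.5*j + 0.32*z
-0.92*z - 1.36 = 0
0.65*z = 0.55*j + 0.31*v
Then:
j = 0.09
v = -3.27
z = -1.48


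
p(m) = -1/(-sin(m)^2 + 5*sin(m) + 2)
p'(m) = -(2*sin(m)*cos(m) - 5*cos(m))/(-sin(m)^2 + 5*sin(m) + 2)^2 = (5 - 2*sin(m))*cos(m)/(5*sin(m) + cos(m)^2 + 1)^2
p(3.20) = -0.59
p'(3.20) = -1.76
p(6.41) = -0.38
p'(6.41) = 0.69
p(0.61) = -0.22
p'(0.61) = 0.15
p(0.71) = -0.21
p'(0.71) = 0.12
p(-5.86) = -0.26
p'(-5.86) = 0.25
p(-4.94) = -0.17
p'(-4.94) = 0.02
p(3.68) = 1.21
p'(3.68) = -7.57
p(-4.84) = -0.17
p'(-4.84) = 0.01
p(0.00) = -0.50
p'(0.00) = 1.25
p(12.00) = 1.03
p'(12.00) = 5.44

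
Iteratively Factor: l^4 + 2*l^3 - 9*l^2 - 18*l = (l - 3)*(l^3 + 5*l^2 + 6*l) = (l - 3)*(l + 2)*(l^2 + 3*l) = (l - 3)*(l + 2)*(l + 3)*(l)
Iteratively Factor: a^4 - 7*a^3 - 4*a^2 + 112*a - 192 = (a + 4)*(a^3 - 11*a^2 + 40*a - 48) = (a - 3)*(a + 4)*(a^2 - 8*a + 16) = (a - 4)*(a - 3)*(a + 4)*(a - 4)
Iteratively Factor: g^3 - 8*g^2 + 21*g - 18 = (g - 3)*(g^2 - 5*g + 6) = (g - 3)^2*(g - 2)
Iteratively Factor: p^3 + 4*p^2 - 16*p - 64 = (p + 4)*(p^2 - 16) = (p + 4)^2*(p - 4)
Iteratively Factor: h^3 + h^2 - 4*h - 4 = (h + 2)*(h^2 - h - 2) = (h - 2)*(h + 2)*(h + 1)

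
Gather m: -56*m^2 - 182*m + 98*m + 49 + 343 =-56*m^2 - 84*m + 392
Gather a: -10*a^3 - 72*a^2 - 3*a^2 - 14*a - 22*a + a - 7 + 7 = -10*a^3 - 75*a^2 - 35*a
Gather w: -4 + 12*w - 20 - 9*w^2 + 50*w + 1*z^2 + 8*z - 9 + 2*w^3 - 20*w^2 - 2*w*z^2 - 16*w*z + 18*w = 2*w^3 - 29*w^2 + w*(-2*z^2 - 16*z + 80) + z^2 + 8*z - 33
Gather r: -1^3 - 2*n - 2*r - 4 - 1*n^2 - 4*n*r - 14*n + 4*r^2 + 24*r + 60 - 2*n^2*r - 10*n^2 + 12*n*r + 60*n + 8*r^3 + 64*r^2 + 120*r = -11*n^2 + 44*n + 8*r^3 + 68*r^2 + r*(-2*n^2 + 8*n + 142) + 55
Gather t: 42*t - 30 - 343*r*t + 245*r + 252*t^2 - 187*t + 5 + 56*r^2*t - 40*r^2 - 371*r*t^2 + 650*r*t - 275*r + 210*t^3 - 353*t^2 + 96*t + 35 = -40*r^2 - 30*r + 210*t^3 + t^2*(-371*r - 101) + t*(56*r^2 + 307*r - 49) + 10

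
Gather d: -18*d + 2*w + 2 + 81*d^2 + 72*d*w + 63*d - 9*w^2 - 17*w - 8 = 81*d^2 + d*(72*w + 45) - 9*w^2 - 15*w - 6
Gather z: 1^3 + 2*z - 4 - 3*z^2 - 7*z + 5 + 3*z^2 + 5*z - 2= 0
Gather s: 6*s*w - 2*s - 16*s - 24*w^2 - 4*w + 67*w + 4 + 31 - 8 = s*(6*w - 18) - 24*w^2 + 63*w + 27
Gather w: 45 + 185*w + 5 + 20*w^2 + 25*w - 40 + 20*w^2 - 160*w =40*w^2 + 50*w + 10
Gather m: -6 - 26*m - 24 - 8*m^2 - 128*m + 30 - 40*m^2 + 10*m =-48*m^2 - 144*m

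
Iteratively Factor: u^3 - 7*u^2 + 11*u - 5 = (u - 1)*(u^2 - 6*u + 5) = (u - 1)^2*(u - 5)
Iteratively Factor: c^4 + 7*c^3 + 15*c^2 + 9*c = (c + 3)*(c^3 + 4*c^2 + 3*c) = (c + 1)*(c + 3)*(c^2 + 3*c) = c*(c + 1)*(c + 3)*(c + 3)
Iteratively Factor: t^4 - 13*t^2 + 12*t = (t + 4)*(t^3 - 4*t^2 + 3*t) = (t - 1)*(t + 4)*(t^2 - 3*t) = (t - 3)*(t - 1)*(t + 4)*(t)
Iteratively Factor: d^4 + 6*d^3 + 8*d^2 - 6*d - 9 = (d + 3)*(d^3 + 3*d^2 - d - 3) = (d + 3)^2*(d^2 - 1) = (d + 1)*(d + 3)^2*(d - 1)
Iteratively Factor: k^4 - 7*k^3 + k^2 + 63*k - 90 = (k - 2)*(k^3 - 5*k^2 - 9*k + 45) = (k - 2)*(k + 3)*(k^2 - 8*k + 15) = (k - 5)*(k - 2)*(k + 3)*(k - 3)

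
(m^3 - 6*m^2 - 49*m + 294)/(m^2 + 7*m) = m - 13 + 42/m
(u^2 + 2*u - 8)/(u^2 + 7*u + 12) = (u - 2)/(u + 3)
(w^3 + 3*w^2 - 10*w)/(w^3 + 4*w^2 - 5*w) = (w - 2)/(w - 1)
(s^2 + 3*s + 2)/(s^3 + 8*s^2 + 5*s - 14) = (s + 1)/(s^2 + 6*s - 7)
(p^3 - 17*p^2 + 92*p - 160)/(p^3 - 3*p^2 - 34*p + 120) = (p - 8)/(p + 6)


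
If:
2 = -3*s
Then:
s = -2/3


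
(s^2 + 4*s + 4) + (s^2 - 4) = 2*s^2 + 4*s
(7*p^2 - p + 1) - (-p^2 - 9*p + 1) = 8*p^2 + 8*p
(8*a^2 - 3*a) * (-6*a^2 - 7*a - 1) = -48*a^4 - 38*a^3 + 13*a^2 + 3*a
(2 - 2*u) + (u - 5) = -u - 3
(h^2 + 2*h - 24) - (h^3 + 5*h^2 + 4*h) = -h^3 - 4*h^2 - 2*h - 24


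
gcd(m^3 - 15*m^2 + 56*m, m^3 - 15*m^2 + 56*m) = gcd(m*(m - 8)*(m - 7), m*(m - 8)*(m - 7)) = m^3 - 15*m^2 + 56*m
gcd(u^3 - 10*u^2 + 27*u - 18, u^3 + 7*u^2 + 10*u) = 1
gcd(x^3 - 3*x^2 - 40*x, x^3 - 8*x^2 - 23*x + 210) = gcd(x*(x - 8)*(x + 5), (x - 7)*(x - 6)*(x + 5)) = x + 5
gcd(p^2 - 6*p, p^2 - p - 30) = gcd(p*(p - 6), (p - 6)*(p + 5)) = p - 6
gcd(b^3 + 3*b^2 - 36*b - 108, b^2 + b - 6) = b + 3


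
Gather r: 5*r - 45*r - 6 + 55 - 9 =40 - 40*r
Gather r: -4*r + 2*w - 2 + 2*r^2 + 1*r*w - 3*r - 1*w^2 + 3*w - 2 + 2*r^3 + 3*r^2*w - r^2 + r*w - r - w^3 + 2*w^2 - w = 2*r^3 + r^2*(3*w + 1) + r*(2*w - 8) - w^3 + w^2 + 4*w - 4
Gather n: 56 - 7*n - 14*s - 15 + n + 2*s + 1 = -6*n - 12*s + 42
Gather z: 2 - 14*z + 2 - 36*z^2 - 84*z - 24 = -36*z^2 - 98*z - 20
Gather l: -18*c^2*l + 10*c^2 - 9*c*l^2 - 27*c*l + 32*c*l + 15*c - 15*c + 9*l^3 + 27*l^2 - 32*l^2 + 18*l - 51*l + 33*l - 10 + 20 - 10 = 10*c^2 + 9*l^3 + l^2*(-9*c - 5) + l*(-18*c^2 + 5*c)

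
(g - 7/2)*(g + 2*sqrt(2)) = g^2 - 7*g/2 + 2*sqrt(2)*g - 7*sqrt(2)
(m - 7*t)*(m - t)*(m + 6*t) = m^3 - 2*m^2*t - 41*m*t^2 + 42*t^3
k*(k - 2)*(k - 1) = k^3 - 3*k^2 + 2*k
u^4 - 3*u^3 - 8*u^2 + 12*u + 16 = (u - 4)*(u - 2)*(u + 1)*(u + 2)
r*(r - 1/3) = r^2 - r/3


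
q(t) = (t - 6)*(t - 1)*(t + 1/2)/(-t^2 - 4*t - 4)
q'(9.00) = -0.72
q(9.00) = -1.88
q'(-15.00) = -0.73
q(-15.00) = 28.83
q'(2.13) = 0.35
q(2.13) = 0.67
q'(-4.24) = 13.48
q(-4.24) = 40.00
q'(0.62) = 0.90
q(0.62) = -0.33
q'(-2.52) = 660.84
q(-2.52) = 224.04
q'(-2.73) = 260.08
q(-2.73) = 136.26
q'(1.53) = 0.61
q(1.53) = 0.39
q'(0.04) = 0.25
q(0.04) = -0.74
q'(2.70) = 0.14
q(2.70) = 0.81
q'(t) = (t - 6)*(t - 1)*(t + 1/2)*(2*t + 4)/(-t^2 - 4*t - 4)^2 + (t - 6)*(t - 1)/(-t^2 - 4*t - 4) + (t - 6)*(t + 1/2)/(-t^2 - 4*t - 4) + (t - 1)*(t + 1/2)/(-t^2 - 4*t - 4)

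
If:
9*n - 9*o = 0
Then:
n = o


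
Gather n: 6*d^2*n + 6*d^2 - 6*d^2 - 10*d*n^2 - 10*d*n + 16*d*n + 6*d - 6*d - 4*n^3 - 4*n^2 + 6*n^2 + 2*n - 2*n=-4*n^3 + n^2*(2 - 10*d) + n*(6*d^2 + 6*d)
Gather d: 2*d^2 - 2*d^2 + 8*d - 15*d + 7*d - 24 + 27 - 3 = 0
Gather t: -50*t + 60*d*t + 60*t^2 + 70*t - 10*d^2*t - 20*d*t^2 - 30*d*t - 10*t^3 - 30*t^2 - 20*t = -10*t^3 + t^2*(30 - 20*d) + t*(-10*d^2 + 30*d)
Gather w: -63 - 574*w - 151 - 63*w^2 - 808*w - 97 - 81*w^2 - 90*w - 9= -144*w^2 - 1472*w - 320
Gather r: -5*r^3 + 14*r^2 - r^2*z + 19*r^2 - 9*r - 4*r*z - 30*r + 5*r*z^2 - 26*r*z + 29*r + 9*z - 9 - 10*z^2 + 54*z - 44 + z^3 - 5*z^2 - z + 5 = -5*r^3 + r^2*(33 - z) + r*(5*z^2 - 30*z - 10) + z^3 - 15*z^2 + 62*z - 48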